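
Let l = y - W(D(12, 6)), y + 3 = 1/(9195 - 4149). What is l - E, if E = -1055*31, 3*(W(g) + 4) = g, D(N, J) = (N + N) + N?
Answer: 164973925/5046 ≈ 32694.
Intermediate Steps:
D(N, J) = 3*N (D(N, J) = 2*N + N = 3*N)
W(g) = -4 + g/3
y = -15137/5046 (y = -3 + 1/(9195 - 4149) = -3 + 1/5046 = -15137/5046 ≈ -2.9998)
E = -32705
l = -55505/5046 (l = -15137/5046 - (-4 + (3*12)/3) = -15137/5046 - (-4 + (⅓)*36) = -15137/5046 - (-4 + 12) = -15137/5046 - 1*8 = -15137/5046 - 8 = -55505/5046 ≈ -11.000)
l - E = -55505/5046 - 1*(-32705) = -55505/5046 + 32705 = 164973925/5046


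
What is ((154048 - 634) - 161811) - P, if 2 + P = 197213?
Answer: -205608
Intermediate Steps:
P = 197211 (P = -2 + 197213 = 197211)
((154048 - 634) - 161811) - P = ((154048 - 634) - 161811) - 1*197211 = (153414 - 161811) - 197211 = -8397 - 197211 = -205608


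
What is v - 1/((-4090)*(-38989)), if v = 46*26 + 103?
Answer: 207145047989/159465010 ≈ 1299.0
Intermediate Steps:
v = 1299 (v = 1196 + 103 = 1299)
v - 1/((-4090)*(-38989)) = 1299 - 1/((-4090)*(-38989)) = 1299 - (-1)*(-1)/(4090*38989) = 1299 - 1*1/159465010 = 1299 - 1/159465010 = 207145047989/159465010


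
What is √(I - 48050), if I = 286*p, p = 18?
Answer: I*√42902 ≈ 207.13*I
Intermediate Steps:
I = 5148 (I = 286*18 = 5148)
√(I - 48050) = √(5148 - 48050) = √(-42902) = I*√42902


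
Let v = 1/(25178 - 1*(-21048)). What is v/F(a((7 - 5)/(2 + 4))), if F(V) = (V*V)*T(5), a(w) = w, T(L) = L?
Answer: 9/231130 ≈ 3.8939e-5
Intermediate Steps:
F(V) = 5*V² (F(V) = (V*V)*5 = V²*5 = 5*V²)
v = 1/46226 (v = 1/(25178 + 21048) = 1/46226 ≈ 2.1633e-5)
v/F(a((7 - 5)/(2 + 4))) = 1/(46226*((5*((7 - 5)/(2 + 4))²))) = 1/(46226*((5*(2/6)²))) = 1/(46226*((5*(2*(⅙))²))) = 1/(46226*((5*(⅓)²))) = 1/(46226*((5*(⅑)))) = 1/(46226*(5/9)) = (1/46226)*(9/5) = 9/231130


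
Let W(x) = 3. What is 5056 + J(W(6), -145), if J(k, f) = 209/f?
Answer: 732911/145 ≈ 5054.6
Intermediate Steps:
5056 + J(W(6), -145) = 5056 + 209/(-145) = 5056 + 209*(-1/145) = 5056 - 209/145 = 732911/145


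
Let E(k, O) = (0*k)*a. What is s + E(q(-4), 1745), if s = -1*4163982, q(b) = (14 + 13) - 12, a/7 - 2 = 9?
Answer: -4163982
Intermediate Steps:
a = 77 (a = 14 + 7*9 = 14 + 63 = 77)
q(b) = 15 (q(b) = 27 - 12 = 15)
E(k, O) = 0 (E(k, O) = (0*k)*77 = 0*77 = 0)
s = -4163982
s + E(q(-4), 1745) = -4163982 + 0 = -4163982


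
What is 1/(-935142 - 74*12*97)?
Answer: -1/1021278 ≈ -9.7917e-7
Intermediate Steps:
1/(-935142 - 74*12*97) = 1/(-935142 - 888*97) = 1/(-935142 - 86136) = 1/(-1021278) = -1/1021278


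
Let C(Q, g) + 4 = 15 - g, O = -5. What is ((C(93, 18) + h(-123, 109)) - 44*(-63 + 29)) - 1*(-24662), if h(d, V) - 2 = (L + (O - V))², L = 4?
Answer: 38253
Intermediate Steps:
h(d, V) = 2 + (-1 - V)² (h(d, V) = 2 + (4 + (-5 - V))² = 2 + (-1 - V)²)
C(Q, g) = 11 - g (C(Q, g) = -4 + (15 - g) = 11 - g)
((C(93, 18) + h(-123, 109)) - 44*(-63 + 29)) - 1*(-24662) = (((11 - 1*18) + (2 + (1 + 109)²)) - 44*(-63 + 29)) - 1*(-24662) = (((11 - 18) + (2 + 110²)) - 44*(-34)) + 24662 = ((-7 + (2 + 12100)) + 1496) + 24662 = ((-7 + 12102) + 1496) + 24662 = (12095 + 1496) + 24662 = 13591 + 24662 = 38253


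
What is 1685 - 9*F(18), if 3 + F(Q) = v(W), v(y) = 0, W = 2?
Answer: 1712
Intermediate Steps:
F(Q) = -3 (F(Q) = -3 + 0 = -3)
1685 - 9*F(18) = 1685 - 9*(-3) = 1685 - 1*(-27) = 1685 + 27 = 1712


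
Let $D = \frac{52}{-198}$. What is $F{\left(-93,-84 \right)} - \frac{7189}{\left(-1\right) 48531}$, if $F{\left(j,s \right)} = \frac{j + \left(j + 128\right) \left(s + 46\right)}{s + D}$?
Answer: $\frac{985267475}{57835086} \approx 17.036$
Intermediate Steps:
$D = - \frac{26}{99}$ ($D = 52 \left(- \frac{1}{198}\right) = - \frac{26}{99} \approx -0.26263$)
$F{\left(j,s \right)} = \frac{j + \left(46 + s\right) \left(128 + j\right)}{- \frac{26}{99} + s}$ ($F{\left(j,s \right)} = \frac{j + \left(j + 128\right) \left(s + 46\right)}{s - \frac{26}{99}} = \frac{j + \left(128 + j\right) \left(46 + s\right)}{- \frac{26}{99} + s} = \frac{j + \left(46 + s\right) \left(128 + j\right)}{- \frac{26}{99} + s}$)
$F{\left(-93,-84 \right)} - \frac{7189}{\left(-1\right) 48531} = \frac{99 \left(5888 + 47 \left(-93\right) + 128 \left(-84\right) - -7812\right)}{-26 + 99 \left(-84\right)} - \frac{7189}{\left(-1\right) 48531} = \frac{99 \left(5888 - 4371 - 10752 + 7812\right)}{-26 - 8316} - \frac{7189}{-48531} = 99 \frac{1}{-8342} \left(-1423\right) - - \frac{1027}{6933} = 99 \left(- \frac{1}{8342}\right) \left(-1423\right) + \frac{1027}{6933} = \frac{140877}{8342} + \frac{1027}{6933} = \frac{985267475}{57835086}$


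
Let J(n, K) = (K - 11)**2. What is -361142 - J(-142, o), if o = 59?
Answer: -363446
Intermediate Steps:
J(n, K) = (-11 + K)**2
-361142 - J(-142, o) = -361142 - (-11 + 59)**2 = -361142 - 1*48**2 = -361142 - 1*2304 = -361142 - 2304 = -363446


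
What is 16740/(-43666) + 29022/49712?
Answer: 108773943/542681048 ≈ 0.20044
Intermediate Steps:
16740/(-43666) + 29022/49712 = 16740*(-1/43666) + 29022*(1/49712) = -8370/21833 + 14511/24856 = 108773943/542681048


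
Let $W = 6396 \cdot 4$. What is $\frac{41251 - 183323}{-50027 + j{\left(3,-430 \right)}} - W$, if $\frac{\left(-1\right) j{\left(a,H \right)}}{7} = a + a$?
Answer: $- \frac{1280823224}{50069} \approx -25581.0$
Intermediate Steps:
$j{\left(a,H \right)} = - 14 a$ ($j{\left(a,H \right)} = - 7 \left(a + a\right) = - 7 \cdot 2 a = - 14 a$)
$W = 25584$
$\frac{41251 - 183323}{-50027 + j{\left(3,-430 \right)}} - W = \frac{41251 - 183323}{-50027 - 42} - 25584 = - \frac{142072}{-50027 - 42} - 25584 = - \frac{142072}{-50069} - 25584 = \left(-142072\right) \left(- \frac{1}{50069}\right) - 25584 = \frac{142072}{50069} - 25584 = - \frac{1280823224}{50069}$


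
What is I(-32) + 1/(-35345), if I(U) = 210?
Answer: 7422449/35345 ≈ 210.00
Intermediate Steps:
I(-32) + 1/(-35345) = 210 + 1/(-35345) = 210 - 1/35345 = 7422449/35345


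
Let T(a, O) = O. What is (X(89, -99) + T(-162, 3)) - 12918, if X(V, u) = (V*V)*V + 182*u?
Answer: 674036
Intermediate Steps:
X(V, u) = V**3 + 182*u (X(V, u) = V**2*V + 182*u = V**3 + 182*u)
(X(89, -99) + T(-162, 3)) - 12918 = ((89**3 + 182*(-99)) + 3) - 12918 = ((704969 - 18018) + 3) - 12918 = (686951 + 3) - 12918 = 686954 - 12918 = 674036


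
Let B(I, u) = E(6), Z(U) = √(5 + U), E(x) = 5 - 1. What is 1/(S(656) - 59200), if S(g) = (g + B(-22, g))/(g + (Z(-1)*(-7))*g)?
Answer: -2132/126214565 ≈ -1.6892e-5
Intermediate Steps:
E(x) = 4
B(I, u) = 4
S(g) = -(4 + g)/(13*g) (S(g) = (g + 4)/(g + (√(5 - 1)*(-7))*g) = (4 + g)/(g + (√4*(-7))*g) = (4 + g)/(g + (2*(-7))*g) = (4 + g)/(g - 14*g) = (4 + g)/((-13*g)) = (4 + g)*(-1/(13*g)) = -(4 + g)/(13*g))
1/(S(656) - 59200) = 1/((1/13)*(-4 - 1*656)/656 - 59200) = 1/((1/13)*(1/656)*(-4 - 656) - 59200) = 1/((1/13)*(1/656)*(-660) - 59200) = 1/(-165/2132 - 59200) = 1/(-126214565/2132) = -2132/126214565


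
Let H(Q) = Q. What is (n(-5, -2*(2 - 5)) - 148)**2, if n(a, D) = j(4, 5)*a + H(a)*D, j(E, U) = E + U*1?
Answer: 49729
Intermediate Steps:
j(E, U) = E + U
n(a, D) = 9*a + D*a (n(a, D) = (4 + 5)*a + a*D = 9*a + D*a)
(n(-5, -2*(2 - 5)) - 148)**2 = (-5*(9 - 2*(2 - 5)) - 148)**2 = (-5*(9 - 2*(-3)) - 148)**2 = (-5*(9 + 6) - 148)**2 = (-5*15 - 148)**2 = (-75 - 148)**2 = (-223)**2 = 49729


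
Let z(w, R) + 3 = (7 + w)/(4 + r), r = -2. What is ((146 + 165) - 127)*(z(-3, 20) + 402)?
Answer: 73784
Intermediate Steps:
z(w, R) = ½ + w/2 (z(w, R) = -3 + (7 + w)/(4 - 2) = -3 + (7 + w)/2 = -3 + (7 + w)*(½) = -3 + (7/2 + w/2) = ½ + w/2)
((146 + 165) - 127)*(z(-3, 20) + 402) = ((146 + 165) - 127)*((½ + (½)*(-3)) + 402) = (311 - 127)*((½ - 3/2) + 402) = 184*(-1 + 402) = 184*401 = 73784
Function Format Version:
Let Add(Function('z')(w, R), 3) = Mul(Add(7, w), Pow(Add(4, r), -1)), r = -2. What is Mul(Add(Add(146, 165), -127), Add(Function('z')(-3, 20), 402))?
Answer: 73784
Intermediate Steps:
Function('z')(w, R) = Add(Rational(1, 2), Mul(Rational(1, 2), w)) (Function('z')(w, R) = Add(-3, Mul(Add(7, w), Pow(Add(4, -2), -1))) = Add(-3, Mul(Add(7, w), Pow(2, -1))) = Add(-3, Mul(Add(7, w), Rational(1, 2))) = Add(-3, Add(Rational(7, 2), Mul(Rational(1, 2), w))) = Add(Rational(1, 2), Mul(Rational(1, 2), w)))
Mul(Add(Add(146, 165), -127), Add(Function('z')(-3, 20), 402)) = Mul(Add(Add(146, 165), -127), Add(Add(Rational(1, 2), Mul(Rational(1, 2), -3)), 402)) = Mul(Add(311, -127), Add(Add(Rational(1, 2), Rational(-3, 2)), 402)) = Mul(184, Add(-1, 402)) = Mul(184, 401) = 73784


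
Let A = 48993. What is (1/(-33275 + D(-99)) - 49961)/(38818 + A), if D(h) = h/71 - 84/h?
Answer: -3895189582787/6846149841844 ≈ -0.56896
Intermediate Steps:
D(h) = -84/h + h/71 (D(h) = h*(1/71) - 84/h = h/71 - 84/h = -84/h + h/71)
(1/(-33275 + D(-99)) - 49961)/(38818 + A) = (1/(-33275 + (-84/(-99) + (1/71)*(-99))) - 49961)/(38818 + 48993) = (1/(-33275 + (-84*(-1/99) - 99/71)) - 49961)/87811 = (1/(-33275 + (28/33 - 99/71)) - 49961)*(1/87811) = (1/(-33275 - 1279/2343) - 49961)*(1/87811) = (1/(-77964604/2343) - 49961)*(1/87811) = (-2343/77964604 - 49961)*(1/87811) = -3895189582787/77964604*1/87811 = -3895189582787/6846149841844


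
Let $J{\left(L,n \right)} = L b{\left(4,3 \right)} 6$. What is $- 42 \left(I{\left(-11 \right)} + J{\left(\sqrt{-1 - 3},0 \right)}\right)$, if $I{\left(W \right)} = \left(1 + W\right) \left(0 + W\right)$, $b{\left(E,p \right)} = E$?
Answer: $-4620 - 2016 i \approx -4620.0 - 2016.0 i$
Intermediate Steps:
$J{\left(L,n \right)} = 24 L$ ($J{\left(L,n \right)} = L 4 \cdot 6 = 4 L 6 = 24 L$)
$I{\left(W \right)} = W \left(1 + W\right)$ ($I{\left(W \right)} = \left(1 + W\right) W = W \left(1 + W\right)$)
$- 42 \left(I{\left(-11 \right)} + J{\left(\sqrt{-1 - 3},0 \right)}\right) = - 42 \left(- 11 \left(1 - 11\right) + 24 \sqrt{-1 - 3}\right) = - 42 \left(\left(-11\right) \left(-10\right) + 24 \sqrt{-4}\right) = - 42 \left(110 + 24 \cdot 2 i\right) = - 42 \left(110 + 48 i\right) = -4620 - 2016 i$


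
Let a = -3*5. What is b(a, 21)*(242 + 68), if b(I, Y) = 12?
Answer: 3720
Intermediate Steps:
a = -15
b(a, 21)*(242 + 68) = 12*(242 + 68) = 12*310 = 3720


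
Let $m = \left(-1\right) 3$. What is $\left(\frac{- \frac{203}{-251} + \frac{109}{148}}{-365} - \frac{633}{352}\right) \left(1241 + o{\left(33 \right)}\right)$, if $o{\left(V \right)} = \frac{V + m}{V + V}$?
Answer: $- \frac{3671358208953}{1640641420} \approx -2237.8$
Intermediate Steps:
$m = -3$
$o{\left(V \right)} = \frac{-3 + V}{2 V}$ ($o{\left(V \right)} = \frac{V - 3}{V + V} = \frac{-3 + V}{2 V}$)
$\left(\frac{- \frac{203}{-251} + \frac{109}{148}}{-365} - \frac{633}{352}\right) \left(1241 + o{\left(33 \right)}\right) = \left(\frac{- \frac{203}{-251} + \frac{109}{148}}{-365} - \frac{633}{352}\right) \left(1241 + \frac{-3 + 33}{2 \cdot 33}\right) = \left(\left(\left(-203\right) \left(- \frac{1}{251}\right) + 109 \cdot \frac{1}{148}\right) \left(- \frac{1}{365}\right) - \frac{633}{352}\right) \left(1241 + \frac{1}{2} \cdot \frac{1}{33} \cdot 30\right) = \left(\left(\frac{203}{251} + \frac{109}{148}\right) \left(- \frac{1}{365}\right) - \frac{633}{352}\right) \left(1241 + \frac{5}{11}\right) = \left(\frac{57403}{37148} \left(- \frac{1}{365}\right) - \frac{633}{352}\right) \frac{13656}{11} = \left(- \frac{57403}{13559020} - \frac{633}{352}\right) \frac{13656}{11} = \left(- \frac{2150766379}{1193193760}\right) \frac{13656}{11} = - \frac{3671358208953}{1640641420}$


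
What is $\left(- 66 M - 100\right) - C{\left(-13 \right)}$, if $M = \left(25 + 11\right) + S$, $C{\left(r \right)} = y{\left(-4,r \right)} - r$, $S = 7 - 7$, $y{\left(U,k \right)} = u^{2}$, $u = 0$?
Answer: $-2489$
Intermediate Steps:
$y{\left(U,k \right)} = 0$ ($y{\left(U,k \right)} = 0^{2} = 0$)
$S = 0$ ($S = 7 - 7 = 0$)
$C{\left(r \right)} = - r$ ($C{\left(r \right)} = 0 - r = - r$)
$M = 36$ ($M = \left(25 + 11\right) + 0 = 36 + 0 = 36$)
$\left(- 66 M - 100\right) - C{\left(-13 \right)} = \left(\left(-66\right) 36 - 100\right) - \left(-1\right) \left(-13\right) = \left(-2376 - 100\right) - 13 = -2476 - 13 = -2489$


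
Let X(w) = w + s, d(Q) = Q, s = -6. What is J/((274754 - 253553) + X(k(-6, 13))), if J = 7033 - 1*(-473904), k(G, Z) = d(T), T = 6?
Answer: 480937/21201 ≈ 22.685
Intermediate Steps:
k(G, Z) = 6
X(w) = -6 + w (X(w) = w - 6 = -6 + w)
J = 480937 (J = 7033 + 473904 = 480937)
J/((274754 - 253553) + X(k(-6, 13))) = 480937/((274754 - 253553) + (-6 + 6)) = 480937/(21201 + 0) = 480937/21201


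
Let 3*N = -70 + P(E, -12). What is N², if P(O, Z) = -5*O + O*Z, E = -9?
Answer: 6889/9 ≈ 765.44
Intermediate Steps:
N = 83/3 (N = (-70 - 9*(-5 - 12))/3 = (-70 - 9*(-17))/3 = (-70 + 153)/3 = (⅓)*83 = 83/3 ≈ 27.667)
N² = (83/3)² = 6889/9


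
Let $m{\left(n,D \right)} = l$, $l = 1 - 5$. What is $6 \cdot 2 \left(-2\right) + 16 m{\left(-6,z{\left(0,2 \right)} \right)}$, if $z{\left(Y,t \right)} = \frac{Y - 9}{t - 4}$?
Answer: $-88$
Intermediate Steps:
$z{\left(Y,t \right)} = \frac{-9 + Y}{-4 + t}$ ($z{\left(Y,t \right)} = \frac{Y - 9}{-4 + t} = \frac{-9 + Y}{-4 + t}$)
$l = -4$ ($l = 1 - 5 = -4$)
$m{\left(n,D \right)} = -4$
$6 \cdot 2 \left(-2\right) + 16 m{\left(-6,z{\left(0,2 \right)} \right)} = 6 \cdot 2 \left(-2\right) + 16 \left(-4\right) = 12 \left(-2\right) - 64 = -24 - 64 = -88$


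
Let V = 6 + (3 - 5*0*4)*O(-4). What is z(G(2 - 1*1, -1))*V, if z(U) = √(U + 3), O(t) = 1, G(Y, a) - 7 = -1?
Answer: 27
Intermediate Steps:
G(Y, a) = 6 (G(Y, a) = 7 - 1 = 6)
z(U) = √(3 + U)
V = 9 (V = 6 + (3 - 5*0*4)*1 = 6 + (3 - 0*4)*1 = 6 + (3 - 1*0)*1 = 6 + (3 + 0)*1 = 6 + 3*1 = 6 + 3 = 9)
z(G(2 - 1*1, -1))*V = √(3 + 6)*9 = √9*9 = 3*9 = 27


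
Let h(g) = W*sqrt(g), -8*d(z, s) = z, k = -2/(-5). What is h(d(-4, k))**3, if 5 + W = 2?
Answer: -27*sqrt(2)/4 ≈ -9.5459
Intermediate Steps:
k = 2/5 (k = -2*(-1/5) = 2/5 ≈ 0.40000)
W = -3 (W = -5 + 2 = -3)
d(z, s) = -z/8
h(g) = -3*sqrt(g)
h(d(-4, k))**3 = (-3*sqrt(2)/2)**3 = -27*sqrt(2)/4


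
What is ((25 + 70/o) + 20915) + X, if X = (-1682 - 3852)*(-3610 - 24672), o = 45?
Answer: 1408801766/9 ≈ 1.5653e+8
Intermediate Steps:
X = 156512588 (X = -5534*(-28282) = 156512588)
((25 + 70/o) + 20915) + X = ((25 + 70/45) + 20915) + 156512588 = ((25 + (1/45)*70) + 20915) + 156512588 = ((25 + 14/9) + 20915) + 156512588 = (239/9 + 20915) + 156512588 = 188474/9 + 156512588 = 1408801766/9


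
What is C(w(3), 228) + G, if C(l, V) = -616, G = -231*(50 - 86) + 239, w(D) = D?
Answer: 7939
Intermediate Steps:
G = 8555 (G = -231*(-36) + 239 = 8316 + 239 = 8555)
C(w(3), 228) + G = -616 + 8555 = 7939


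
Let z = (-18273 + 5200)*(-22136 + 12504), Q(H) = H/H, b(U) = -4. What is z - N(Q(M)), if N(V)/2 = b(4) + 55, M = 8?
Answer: 125919034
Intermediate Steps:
Q(H) = 1
z = 125919136 (z = -13073*(-9632) = 125919136)
N(V) = 102 (N(V) = 2*(-4 + 55) = 2*51 = 102)
z - N(Q(M)) = 125919136 - 1*102 = 125919136 - 102 = 125919034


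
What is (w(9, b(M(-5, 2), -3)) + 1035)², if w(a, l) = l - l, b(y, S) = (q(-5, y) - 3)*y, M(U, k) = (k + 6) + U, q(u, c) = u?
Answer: 1071225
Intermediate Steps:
M(U, k) = 6 + U + k (M(U, k) = (6 + k) + U = 6 + U + k)
b(y, S) = -8*y (b(y, S) = (-5 - 3)*y = -8*y)
w(a, l) = 0
(w(9, b(M(-5, 2), -3)) + 1035)² = (0 + 1035)² = 1035² = 1071225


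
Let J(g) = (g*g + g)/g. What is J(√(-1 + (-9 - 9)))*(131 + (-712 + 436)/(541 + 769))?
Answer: 85667/655 + 85667*I*√19/655 ≈ 130.79 + 570.1*I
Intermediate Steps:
J(g) = (g + g²)/g (J(g) = (g² + g)/g = (g + g²)/g)
J(√(-1 + (-9 - 9)))*(131 + (-712 + 436)/(541 + 769)) = (1 + √(-1 + (-9 - 9)))*(131 + (-712 + 436)/(541 + 769)) = (1 + √(-1 - 18))*(131 - 276/1310) = (1 + √(-19))*(131 - 276*1/1310) = (1 + I*√19)*(131 - 138/655) = (1 + I*√19)*(85667/655) = 85667/655 + 85667*I*√19/655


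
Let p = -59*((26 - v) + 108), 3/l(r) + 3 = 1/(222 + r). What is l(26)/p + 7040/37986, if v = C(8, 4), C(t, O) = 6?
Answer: 2470666189/13321538256 ≈ 0.18546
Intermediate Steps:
v = 6
l(r) = 3/(-3 + 1/(222 + r))
p = -7552 (p = -59*((26 - 1*6) + 108) = -59*((26 - 6) + 108) = -59*(20 + 108) = -59*128 = -7552)
l(26)/p + 7040/37986 = (3*(-222 - 1*26)/(665 + 3*26))/(-7552) + 7040/37986 = (3*(-222 - 26)/(665 + 78))*(-1/7552) + 7040*(1/37986) = (3*(-248)/743)*(-1/7552) + 3520/18993 = (3*(1/743)*(-248))*(-1/7552) + 3520/18993 = -744/743*(-1/7552) + 3520/18993 = 93/701392 + 3520/18993 = 2470666189/13321538256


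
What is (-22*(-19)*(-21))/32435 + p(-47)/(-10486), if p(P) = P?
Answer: -90521663/340113410 ≈ -0.26615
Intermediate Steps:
(-22*(-19)*(-21))/32435 + p(-47)/(-10486) = (-22*(-19)*(-21))/32435 - 47/(-10486) = (418*(-21))*(1/32435) - 47*(-1/10486) = -8778*1/32435 + 47/10486 = -8778/32435 + 47/10486 = -90521663/340113410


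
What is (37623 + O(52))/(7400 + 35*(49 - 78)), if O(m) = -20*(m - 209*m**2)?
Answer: 11339303/6385 ≈ 1775.9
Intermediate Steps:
O(m) = -20*m + 4180*m**2
(37623 + O(52))/(7400 + 35*(49 - 78)) = (37623 + 20*52*(-1 + 209*52))/(7400 + 35*(49 - 78)) = (37623 + 20*52*(-1 + 10868))/(7400 + 35*(-29)) = (37623 + 20*52*10867)/(7400 - 1015) = (37623 + 11301680)/6385 = 11339303*(1/6385) = 11339303/6385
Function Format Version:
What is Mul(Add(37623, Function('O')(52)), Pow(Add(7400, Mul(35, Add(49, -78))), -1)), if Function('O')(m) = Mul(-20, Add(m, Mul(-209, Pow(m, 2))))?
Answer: Rational(11339303, 6385) ≈ 1775.9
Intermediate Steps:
Function('O')(m) = Add(Mul(-20, m), Mul(4180, Pow(m, 2)))
Mul(Add(37623, Function('O')(52)), Pow(Add(7400, Mul(35, Add(49, -78))), -1)) = Mul(Add(37623, Mul(20, 52, Add(-1, Mul(209, 52)))), Pow(Add(7400, Mul(35, Add(49, -78))), -1)) = Mul(Add(37623, Mul(20, 52, Add(-1, 10868))), Pow(Add(7400, Mul(35, -29)), -1)) = Mul(Add(37623, Mul(20, 52, 10867)), Pow(Add(7400, -1015), -1)) = Mul(Add(37623, 11301680), Pow(6385, -1)) = Mul(11339303, Rational(1, 6385)) = Rational(11339303, 6385)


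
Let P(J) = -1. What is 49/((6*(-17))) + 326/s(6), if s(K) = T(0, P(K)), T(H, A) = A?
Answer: -33301/102 ≈ -326.48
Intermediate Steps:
s(K) = -1
49/((6*(-17))) + 326/s(6) = 49/((6*(-17))) + 326/(-1) = 49/(-102) + 326*(-1) = 49*(-1/102) - 326 = -49/102 - 326 = -33301/102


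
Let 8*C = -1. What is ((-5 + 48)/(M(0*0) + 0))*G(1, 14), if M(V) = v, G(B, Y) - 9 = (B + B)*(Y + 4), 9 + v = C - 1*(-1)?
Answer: -3096/13 ≈ -238.15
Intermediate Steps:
C = -⅛ (C = (⅛)*(-1) = -⅛ ≈ -0.12500)
v = -65/8 (v = -9 + (-⅛ - 1*(-1)) = -9 + (-⅛ + 1) = -9 + 7/8 = -65/8 ≈ -8.1250)
G(B, Y) = 9 + 2*B*(4 + Y) (G(B, Y) = 9 + (B + B)*(Y + 4) = 9 + (2*B)*(4 + Y) = 9 + 2*B*(4 + Y))
M(V) = -65/8
((-5 + 48)/(M(0*0) + 0))*G(1, 14) = ((-5 + 48)/(-65/8 + 0))*(9 + 8*1 + 2*1*14) = (43/(-65/8))*(9 + 8 + 28) = (43*(-8/65))*45 = -344/65*45 = -3096/13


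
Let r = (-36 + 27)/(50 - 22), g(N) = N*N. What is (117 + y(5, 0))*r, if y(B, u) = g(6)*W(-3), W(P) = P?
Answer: -81/28 ≈ -2.8929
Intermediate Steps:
g(N) = N**2
r = -9/28 ≈ -0.32143
y(B, u) = -108 (y(B, u) = 6**2*(-3) = 36*(-3) = -108)
(117 + y(5, 0))*r = (117 - 108)*(-9/28) = 9*(-9/28) = -81/28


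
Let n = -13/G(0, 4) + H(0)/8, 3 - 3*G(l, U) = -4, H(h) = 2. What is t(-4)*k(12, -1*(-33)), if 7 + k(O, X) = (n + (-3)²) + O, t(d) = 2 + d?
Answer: -243/14 ≈ -17.357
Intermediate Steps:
G(l, U) = 7/3 (G(l, U) = 1 - ⅓*(-4) = 1 + 4/3 = 7/3)
n = -149/28 (n = -13/7/3 + 2/8 = -13*3/7 + 2*(⅛) = -39/7 + ¼ = -149/28 ≈ -5.3214)
k(O, X) = -93/28 + O (k(O, X) = -7 + ((-149/28 + (-3)²) + O) = -7 + ((-149/28 + 9) + O) = -7 + (103/28 + O) = -93/28 + O)
t(-4)*k(12, -1*(-33)) = (2 - 4)*(-93/28 + 12) = -2*243/28 = -243/14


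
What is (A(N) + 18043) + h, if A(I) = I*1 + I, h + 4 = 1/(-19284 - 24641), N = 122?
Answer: 803080774/43925 ≈ 18283.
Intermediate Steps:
h = -175701/43925 (h = -4 + 1/(-19284 - 24641) = -4 + 1/(-43925) = -4 - 1/43925 = -175701/43925 ≈ -4.0000)
A(I) = 2*I (A(I) = I + I = 2*I)
(A(N) + 18043) + h = (2*122 + 18043) - 175701/43925 = (244 + 18043) - 175701/43925 = 18287 - 175701/43925 = 803080774/43925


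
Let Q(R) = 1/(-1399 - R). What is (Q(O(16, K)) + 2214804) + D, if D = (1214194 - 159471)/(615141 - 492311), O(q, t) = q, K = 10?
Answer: 76988856677603/34760890 ≈ 2.2148e+6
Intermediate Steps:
D = 1054723/122830 ≈ 8.5869
(Q(O(16, K)) + 2214804) + D = (-1/(1399 + 16) + 2214804) + 1054723/122830 = (-1/1415 + 2214804) + 1054723/122830 = 3133947659/1415 + 1054723/122830 = 76988856677603/34760890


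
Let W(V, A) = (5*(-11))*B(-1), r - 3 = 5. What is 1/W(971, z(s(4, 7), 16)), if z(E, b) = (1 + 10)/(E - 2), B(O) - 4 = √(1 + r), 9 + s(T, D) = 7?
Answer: -1/385 ≈ -0.0025974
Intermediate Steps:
r = 8 (r = 3 + 5 = 8)
s(T, D) = -2 (s(T, D) = -9 + 7 = -2)
B(O) = 7 (B(O) = 4 + √(1 + 8) = 4 + √9 = 4 + 3 = 7)
z(E, b) = 11/(-2 + E)
W(V, A) = -385 (W(V, A) = (5*(-11))*7 = -55*7 = -385)
1/W(971, z(s(4, 7), 16)) = 1/(-385) = -1/385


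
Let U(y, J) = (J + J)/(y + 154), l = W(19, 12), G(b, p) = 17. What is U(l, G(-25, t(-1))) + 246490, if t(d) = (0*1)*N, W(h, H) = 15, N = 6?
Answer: 41656844/169 ≈ 2.4649e+5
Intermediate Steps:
t(d) = 0 (t(d) = (0*1)*6 = 0*6 = 0)
l = 15
U(y, J) = 2*J/(154 + y) (U(y, J) = (2*J)/(154 + y) = 2*J/(154 + y))
U(l, G(-25, t(-1))) + 246490 = 2*17/(154 + 15) + 246490 = 2*17/169 + 246490 = 2*17*(1/169) + 246490 = 34/169 + 246490 = 41656844/169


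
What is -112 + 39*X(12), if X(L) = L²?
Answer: 5504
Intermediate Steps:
-112 + 39*X(12) = -112 + 39*12² = -112 + 39*144 = -112 + 5616 = 5504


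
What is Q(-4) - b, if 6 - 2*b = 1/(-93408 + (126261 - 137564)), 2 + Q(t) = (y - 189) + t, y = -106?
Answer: -63664289/209422 ≈ -304.00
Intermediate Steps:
Q(t) = -297 + t (Q(t) = -2 + ((-106 - 189) + t) = -2 + (-295 + t) = -297 + t)
b = 628267/209422 (b = 3 - 1/(2*(-93408 + (126261 - 137564))) = 3 - 1/(2*(-93408 - 11303)) = 3 - 1/2/(-104711) = 3 - 1/2*(-1/104711) = 3 + 1/209422 = 628267/209422 ≈ 3.0000)
Q(-4) - b = (-297 - 4) - 1*628267/209422 = -301 - 628267/209422 = -63664289/209422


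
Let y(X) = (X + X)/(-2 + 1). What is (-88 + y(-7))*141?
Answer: -10434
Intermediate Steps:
y(X) = -2*X (y(X) = (2*X)/(-1) = (2*X)*(-1) = -2*X)
(-88 + y(-7))*141 = (-88 - 2*(-7))*141 = (-88 + 14)*141 = -74*141 = -10434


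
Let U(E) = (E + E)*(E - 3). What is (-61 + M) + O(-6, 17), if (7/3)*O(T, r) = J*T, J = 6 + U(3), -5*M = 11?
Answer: -2752/35 ≈ -78.629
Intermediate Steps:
M = -11/5 (M = -⅕*11 = -11/5 ≈ -2.2000)
U(E) = 2*E*(-3 + E) (U(E) = (2*E)*(-3 + E) = 2*E*(-3 + E))
J = 6 (J = 6 + 2*3*(-3 + 3) = 6 + 2*3*0 = 6 + 0 = 6)
O(T, r) = 18*T/7 (O(T, r) = 3*(6*T)/7 = 18*T/7)
(-61 + M) + O(-6, 17) = (-61 - 11/5) + (18/7)*(-6) = -316/5 - 108/7 = -2752/35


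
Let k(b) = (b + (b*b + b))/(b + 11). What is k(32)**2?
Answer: 1183744/1849 ≈ 640.21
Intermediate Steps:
k(b) = (b**2 + 2*b)/(11 + b) (k(b) = (b + (b**2 + b))/(11 + b) = (b + (b + b**2))/(11 + b) = (b**2 + 2*b)/(11 + b))
k(32)**2 = (32*(2 + 32)/(11 + 32))**2 = (32*34/43)**2 = (32*(1/43)*34)**2 = (1088/43)**2 = 1183744/1849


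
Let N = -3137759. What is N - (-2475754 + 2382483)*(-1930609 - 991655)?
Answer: -272565623303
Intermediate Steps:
N - (-2475754 + 2382483)*(-1930609 - 991655) = -3137759 - (-2475754 + 2382483)*(-1930609 - 991655) = -3137759 - (-93271)*(-2922264) = -3137759 - 1*272562485544 = -3137759 - 272562485544 = -272565623303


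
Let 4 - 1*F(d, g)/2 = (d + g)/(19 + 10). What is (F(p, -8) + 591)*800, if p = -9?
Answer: 13924000/29 ≈ 4.8014e+5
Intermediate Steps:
F(d, g) = 8 - 2*d/29 - 2*g/29 (F(d, g) = 8 - 2*(d + g)/(19 + 10) = 8 - 2*(d + g)/29 = 8 - 2*(d/29 + g/29) = 8 + (-2*d/29 - 2*g/29) = 8 - 2*d/29 - 2*g/29)
(F(p, -8) + 591)*800 = ((8 - 2/29*(-9) - 2/29*(-8)) + 591)*800 = ((8 + 18/29 + 16/29) + 591)*800 = (266/29 + 591)*800 = (17405/29)*800 = 13924000/29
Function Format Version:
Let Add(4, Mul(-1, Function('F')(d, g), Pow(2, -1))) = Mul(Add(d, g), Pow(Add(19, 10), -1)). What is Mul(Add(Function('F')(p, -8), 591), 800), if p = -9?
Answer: Rational(13924000, 29) ≈ 4.8014e+5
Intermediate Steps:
Function('F')(d, g) = Add(8, Mul(Rational(-2, 29), d), Mul(Rational(-2, 29), g)) (Function('F')(d, g) = Add(8, Mul(-2, Mul(Add(d, g), Pow(Add(19, 10), -1)))) = Add(8, Mul(-2, Mul(Add(d, g), Pow(29, -1)))) = Add(8, Mul(-2, Mul(Add(d, g), Rational(1, 29)))) = Add(8, Mul(-2, Add(Mul(Rational(1, 29), d), Mul(Rational(1, 29), g)))) = Add(8, Add(Mul(Rational(-2, 29), d), Mul(Rational(-2, 29), g))) = Add(8, Mul(Rational(-2, 29), d), Mul(Rational(-2, 29), g)))
Mul(Add(Function('F')(p, -8), 591), 800) = Mul(Add(Add(8, Mul(Rational(-2, 29), -9), Mul(Rational(-2, 29), -8)), 591), 800) = Mul(Add(Add(8, Rational(18, 29), Rational(16, 29)), 591), 800) = Mul(Add(Rational(266, 29), 591), 800) = Mul(Rational(17405, 29), 800) = Rational(13924000, 29)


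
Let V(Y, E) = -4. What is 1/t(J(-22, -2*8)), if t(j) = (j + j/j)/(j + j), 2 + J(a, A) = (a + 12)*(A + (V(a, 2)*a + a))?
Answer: 1004/501 ≈ 2.0040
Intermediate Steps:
J(a, A) = -2 + (12 + a)*(A - 3*a) (J(a, A) = -2 + (a + 12)*(A + (-4*a + a)) = -2 + (12 + a)*(A - 3*a))
t(j) = (1 + j)/(2*j) (t(j) = (j + 1)/((2*j)) = (1 + j)*(1/(2*j)) = (1 + j)/(2*j))
1/t(J(-22, -2*8)) = 1/((1 + (-2 - 36*(-22) - 3*(-22)² + 12*(-2*8) - 2*8*(-22)))/(2*(-2 - 36*(-22) - 3*(-22)² + 12*(-2*8) - 2*8*(-22)))) = 1/((1 + (-2 + 792 - 3*484 + 12*(-16) - 16*(-22)))/(2*(-2 + 792 - 3*484 + 12*(-16) - 16*(-22)))) = 1/((1 + (-2 + 792 - 1452 - 192 + 352))/(2*(-2 + 792 - 1452 - 192 + 352))) = 1/((½)*(1 - 502)/(-502)) = 1/((½)*(-1/502)*(-501)) = 1/(501/1004) = 1004/501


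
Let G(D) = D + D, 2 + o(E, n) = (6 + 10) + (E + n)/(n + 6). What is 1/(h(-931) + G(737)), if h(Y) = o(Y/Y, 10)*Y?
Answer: -16/195201 ≈ -8.1967e-5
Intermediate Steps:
o(E, n) = 14 + (E + n)/(6 + n) (o(E, n) = -2 + ((6 + 10) + (E + n)/(n + 6)) = -2 + (16 + (E + n)/(6 + n)) = 14 + (E + n)/(6 + n))
G(D) = 2*D
h(Y) = 235*Y/16 (h(Y) = ((84 + Y/Y + 15*10)/(6 + 10))*Y = ((84 + 1 + 150)/16)*Y = ((1/16)*235)*Y = 235*Y/16)
1/(h(-931) + G(737)) = 1/((235/16)*(-931) + 2*737) = 1/(-218785/16 + 1474) = 1/(-195201/16) = -16/195201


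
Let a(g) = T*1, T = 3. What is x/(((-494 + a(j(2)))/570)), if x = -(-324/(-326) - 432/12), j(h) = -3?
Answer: -3252420/80033 ≈ -40.638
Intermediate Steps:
a(g) = 3 (a(g) = 3*1 = 3)
x = 5706/163 (x = -(-324*(-1/326) - 432*1/12) = -(162/163 - 36) = -1*(-5706/163) = 5706/163 ≈ 35.006)
x/(((-494 + a(j(2)))/570)) = 5706/(163*(((-494 + 3)/570))) = 5706/(163*((-491*1/570))) = 5706/(163*(-491/570)) = (5706/163)*(-570/491) = -3252420/80033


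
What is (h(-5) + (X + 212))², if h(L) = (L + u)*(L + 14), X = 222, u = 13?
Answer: 256036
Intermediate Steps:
h(L) = (13 + L)*(14 + L) (h(L) = (L + 13)*(L + 14) = (13 + L)*(14 + L))
(h(-5) + (X + 212))² = ((182 + (-5)² + 27*(-5)) + (222 + 212))² = ((182 + 25 - 135) + 434)² = (72 + 434)² = 506² = 256036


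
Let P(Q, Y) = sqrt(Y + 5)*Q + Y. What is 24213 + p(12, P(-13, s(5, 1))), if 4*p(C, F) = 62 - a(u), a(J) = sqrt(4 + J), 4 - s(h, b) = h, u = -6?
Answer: 48457/2 - I*sqrt(2)/4 ≈ 24229.0 - 0.35355*I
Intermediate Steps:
s(h, b) = 4 - h
P(Q, Y) = Y + Q*sqrt(5 + Y) (P(Q, Y) = sqrt(5 + Y)*Q + Y = Q*sqrt(5 + Y) + Y = Y + Q*sqrt(5 + Y))
p(C, F) = 31/2 - I*sqrt(2)/4 (p(C, F) = (62 - sqrt(4 - 6))/4 = (62 - sqrt(-2))/4 = (62 - I*sqrt(2))/4 = 31/2 - I*sqrt(2)/4)
24213 + p(12, P(-13, s(5, 1))) = 24213 + (31/2 - I*sqrt(2)/4) = 48457/2 - I*sqrt(2)/4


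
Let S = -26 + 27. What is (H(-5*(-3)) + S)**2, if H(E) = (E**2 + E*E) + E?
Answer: 217156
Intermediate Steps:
H(E) = E + 2*E**2 (H(E) = (E**2 + E**2) + E = 2*E**2 + E = E + 2*E**2)
S = 1
(H(-5*(-3)) + S)**2 = ((-5*(-3))*(1 + 2*(-5*(-3))) + 1)**2 = (15*(1 + 2*15) + 1)**2 = (15*(1 + 30) + 1)**2 = (15*31 + 1)**2 = (465 + 1)**2 = 466**2 = 217156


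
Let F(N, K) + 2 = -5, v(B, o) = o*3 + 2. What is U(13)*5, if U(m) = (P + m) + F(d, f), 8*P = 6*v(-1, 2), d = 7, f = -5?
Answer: 60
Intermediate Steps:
v(B, o) = 2 + 3*o (v(B, o) = 3*o + 2 = 2 + 3*o)
F(N, K) = -7 (F(N, K) = -2 - 5 = -7)
P = 6 (P = (6*(2 + 3*2))/8 = (6*(2 + 6))/8 = (6*8)/8 = (⅛)*48 = 6)
U(m) = -1 + m (U(m) = (6 + m) - 7 = -1 + m)
U(13)*5 = (-1 + 13)*5 = 12*5 = 60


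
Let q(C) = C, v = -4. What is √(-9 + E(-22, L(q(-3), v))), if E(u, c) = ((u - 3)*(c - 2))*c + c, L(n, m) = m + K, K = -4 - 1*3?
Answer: I*√3595 ≈ 59.958*I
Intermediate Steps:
K = -7 (K = -4 - 3 = -7)
L(n, m) = -7 + m (L(n, m) = m - 7 = -7 + m)
E(u, c) = c + c*(-3 + u)*(-2 + c) (E(u, c) = ((-3 + u)*(-2 + c))*c + c = c*(-3 + u)*(-2 + c) + c = c + c*(-3 + u)*(-2 + c))
√(-9 + E(-22, L(q(-3), v))) = √(-9 + (-7 - 4)*(7 - 3*(-7 - 4) - 2*(-22) + (-7 - 4)*(-22))) = √(-9 - 11*(7 - 3*(-11) + 44 - 11*(-22))) = √(-9 - 11*(7 + 33 + 44 + 242)) = √(-9 - 11*326) = √(-9 - 3586) = √(-3595) = I*√3595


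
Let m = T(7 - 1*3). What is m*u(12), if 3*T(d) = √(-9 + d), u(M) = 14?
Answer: 14*I*√5/3 ≈ 10.435*I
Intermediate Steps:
T(d) = √(-9 + d)/3
m = I*√5/3 (m = √(-9 + (7 - 1*3))/3 = √(-9 + (7 - 3))/3 = √(-9 + 4)/3 = √(-5)/3 = (I*√5)/3 = I*√5/3 ≈ 0.74536*I)
m*u(12) = (I*√5/3)*14 = 14*I*√5/3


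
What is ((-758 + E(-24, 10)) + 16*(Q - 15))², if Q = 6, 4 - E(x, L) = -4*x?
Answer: 988036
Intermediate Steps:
E(x, L) = 4 + 4*x (E(x, L) = 4 - (-4)*x = 4 + 4*x)
((-758 + E(-24, 10)) + 16*(Q - 15))² = ((-758 + (4 + 4*(-24))) + 16*(6 - 15))² = ((-758 + (4 - 96)) + 16*(-9))² = ((-758 - 92) - 144)² = (-850 - 144)² = (-994)² = 988036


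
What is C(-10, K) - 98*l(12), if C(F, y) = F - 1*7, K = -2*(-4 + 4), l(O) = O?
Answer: -1193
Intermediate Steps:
K = 0 (K = -2*0 = 0)
C(F, y) = -7 + F (C(F, y) = F - 7 = -7 + F)
C(-10, K) - 98*l(12) = (-7 - 10) - 98*12 = -17 - 1176 = -1193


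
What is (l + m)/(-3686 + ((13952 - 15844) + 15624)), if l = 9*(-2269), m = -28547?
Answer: -24484/5023 ≈ -4.8744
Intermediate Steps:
l = -20421
(l + m)/(-3686 + ((13952 - 15844) + 15624)) = (-20421 - 28547)/(-3686 + ((13952 - 15844) + 15624)) = -48968/(-3686 + (-1892 + 15624)) = -48968/(-3686 + 13732) = -48968/10046 = -48968*1/10046 = -24484/5023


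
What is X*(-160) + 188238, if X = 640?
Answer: 85838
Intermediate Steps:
X*(-160) + 188238 = 640*(-160) + 188238 = -102400 + 188238 = 85838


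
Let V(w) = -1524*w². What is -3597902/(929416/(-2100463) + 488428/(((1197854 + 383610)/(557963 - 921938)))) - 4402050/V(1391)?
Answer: 1468493123302470335814503209/45879305796041022509348794 ≈ 32.008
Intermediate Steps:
-3597902/(929416/(-2100463) + 488428/(((1197854 + 383610)/(557963 - 921938)))) - 4402050/V(1391) = -3597902/(929416/(-2100463) + 488428/(((1197854 + 383610)/(557963 - 921938)))) - 4402050/((-1524*1391²)) = -3597902/(929416*(-1/2100463) + 488428/((1581464/(-363975)))) - 4402050/((-1524*1934881)) = -3597902/(-929416/2100463 + 488428/((1581464*(-1/363975)))) - 4402050/(-2948758644) = -3597902/(-929416/2100463 + 488428/(-1581464/363975)) - 4402050*(-1/2948758644) = -3597902/(-929416/2100463 + 488428*(-363975/1581464)) + 733675/491459774 = -3597902/(-929416/2100463 - 44443895325/395366) + 733675/491459774 = -3597902/(-93353125165521731/830451654458) + 733675/491459774 = -3597902*(-830451654458/93353125165521731) + 733675/491459774 = 2987883668477747116/93353125165521731 + 733675/491459774 = 1468493123302470335814503209/45879305796041022509348794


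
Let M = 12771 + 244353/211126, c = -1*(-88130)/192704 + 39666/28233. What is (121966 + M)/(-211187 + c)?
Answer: -2579460196626048048/4042979861437670243 ≈ -0.63801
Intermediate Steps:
c = 1688661859/906768672 (c = 88130*(1/192704) + 39666*(1/28233) = 44065/96352 + 13222/9411 = 1688661859/906768672 ≈ 1.8623)
M = 2696534499/211126 (M = 12771 + 244353*(1/211126) = 12771 + 244353/211126 = 2696534499/211126 ≈ 12772.)
(121966 + M)/(-211187 + c) = (121966 + 2696534499/211126)/(-211187 + 1688661859/906768672) = 28446728215/(211126*(-191496066871805/906768672)) = (28446728215/211126)*(-906768672/191496066871805) = -2579460196626048048/4042979861437670243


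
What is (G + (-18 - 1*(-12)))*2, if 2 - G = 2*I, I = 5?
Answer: -28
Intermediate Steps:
G = -8 (G = 2 - 2*5 = 2 - 1*10 = 2 - 10 = -8)
(G + (-18 - 1*(-12)))*2 = (-8 + (-18 - 1*(-12)))*2 = (-8 + (-18 + 12))*2 = (-8 - 6)*2 = -14*2 = -28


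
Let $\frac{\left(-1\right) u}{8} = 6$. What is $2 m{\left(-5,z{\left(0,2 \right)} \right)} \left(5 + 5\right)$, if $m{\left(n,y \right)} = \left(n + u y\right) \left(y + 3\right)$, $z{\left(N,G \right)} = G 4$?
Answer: $-85580$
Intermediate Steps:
$u = -48$ ($u = \left(-8\right) 6 = -48$)
$z{\left(N,G \right)} = 4 G$
$m{\left(n,y \right)} = \left(3 + y\right) \left(n - 48 y\right)$ ($m{\left(n,y \right)} = \left(n - 48 y\right) \left(y + 3\right) = \left(n - 48 y\right) \left(3 + y\right) = \left(3 + y\right) \left(n - 48 y\right)$)
$2 m{\left(-5,z{\left(0,2 \right)} \right)} \left(5 + 5\right) = 2 \left(- 144 \cdot 4 \cdot 2 - 48 \left(4 \cdot 2\right)^{2} + 3 \left(-5\right) - 5 \cdot 4 \cdot 2\right) \left(5 + 5\right) = 2 \left(\left(-144\right) 8 - 48 \cdot 8^{2} - 15 - 40\right) 10 = 2 \left(-1152 - 3072 - 15 - 40\right) 10 = 2 \left(\left(-4279\right) 10\right) = 2 \left(-42790\right) = -85580$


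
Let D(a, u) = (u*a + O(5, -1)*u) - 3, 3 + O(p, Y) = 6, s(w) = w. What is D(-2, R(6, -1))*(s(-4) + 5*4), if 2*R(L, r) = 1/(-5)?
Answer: -248/5 ≈ -49.600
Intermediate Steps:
O(p, Y) = 3 (O(p, Y) = -3 + 6 = 3)
R(L, r) = -⅒ (R(L, r) = (½)/(-5) = (½)*(-⅕) = -⅒)
D(a, u) = -3 + 3*u + a*u (D(a, u) = (u*a + 3*u) - 3 = (a*u + 3*u) - 3 = (3*u + a*u) - 3 = -3 + 3*u + a*u)
D(-2, R(6, -1))*(s(-4) + 5*4) = (-3 + 3*(-⅒) - 2*(-⅒))*(-4 + 5*4) = (-3 - 3/10 + ⅕)*(-4 + 20) = -31/10*16 = -248/5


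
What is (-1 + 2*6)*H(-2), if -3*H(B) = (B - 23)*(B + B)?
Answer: -1100/3 ≈ -366.67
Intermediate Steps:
H(B) = -2*B*(-23 + B)/3 (H(B) = -(B - 23)*(B + B)/3 = -(-23 + B)*2*B/3 = -2*B*(-23 + B)/3)
(-1 + 2*6)*H(-2) = (-1 + 2*6)*((⅔)*(-2)*(23 - 1*(-2))) = (-1 + 12)*((⅔)*(-2)*(23 + 2)) = 11*((⅔)*(-2)*25) = 11*(-100/3) = -1100/3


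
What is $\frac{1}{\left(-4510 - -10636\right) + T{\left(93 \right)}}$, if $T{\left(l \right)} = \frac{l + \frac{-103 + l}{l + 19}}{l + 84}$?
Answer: $\frac{9912}{60726115} \approx 0.00016322$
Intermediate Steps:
$T{\left(l \right)} = \frac{l + \frac{-103 + l}{19 + l}}{84 + l}$
$\frac{1}{\left(-4510 - -10636\right) + T{\left(93 \right)}} = \frac{1}{\left(-4510 - -10636\right) + \frac{-103 + 93^{2} + 20 \cdot 93}{1596 + 93^{2} + 103 \cdot 93}} = \frac{1}{\left(-4510 + 10636\right) + \frac{-103 + 8649 + 1860}{1596 + 8649 + 9579}} = \frac{1}{6126 + \frac{1}{19824} \cdot 10406} = \frac{1}{6126 + \frac{5203}{9912}} = \frac{1}{\frac{60726115}{9912}} = \frac{9912}{60726115}$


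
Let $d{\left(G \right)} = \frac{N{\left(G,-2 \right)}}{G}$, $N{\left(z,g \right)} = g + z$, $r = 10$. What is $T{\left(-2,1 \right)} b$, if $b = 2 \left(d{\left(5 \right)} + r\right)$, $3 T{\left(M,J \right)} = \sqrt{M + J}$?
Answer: $\frac{106 i}{15} \approx 7.0667 i$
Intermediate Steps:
$d{\left(G \right)} = \frac{-2 + G}{G}$
$T{\left(M,J \right)} = \frac{\sqrt{J + M}}{3}$ ($T{\left(M,J \right)} = \frac{\sqrt{M + J}}{3} = \frac{\sqrt{J + M}}{3}$)
$b = \frac{106}{5}$ ($b = 2 \left(\frac{-2 + 5}{5} + 10\right) = 2 \left(\frac{1}{5} \cdot 3 + 10\right) = 2 \left(\frac{3}{5} + 10\right) = 2 \cdot \frac{53}{5} = \frac{106}{5} \approx 21.2$)
$T{\left(-2,1 \right)} b = \frac{\sqrt{1 - 2}}{3} \cdot \frac{106}{5} = \frac{\sqrt{-1}}{3} \cdot \frac{106}{5} = \frac{i}{3} \cdot \frac{106}{5} = \frac{106 i}{15}$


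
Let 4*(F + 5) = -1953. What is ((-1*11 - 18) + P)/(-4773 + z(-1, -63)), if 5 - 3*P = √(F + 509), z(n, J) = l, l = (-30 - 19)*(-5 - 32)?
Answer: 41/4440 + √7/5920 ≈ 0.0096812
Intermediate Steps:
F = -1973/4 (F = -5 + (¼)*(-1953) = -5 - 1953/4 = -1973/4 ≈ -493.25)
l = 1813 (l = -49*(-37) = 1813)
z(n, J) = 1813
P = 5/3 - √7/2 (P = 5/3 - √(-1973/4 + 509)/3 = 5/3 - √7/2 ≈ 0.34379)
((-1*11 - 18) + P)/(-4773 + z(-1, -63)) = ((-1*11 - 18) + (5/3 - √7/2))/(-4773 + 1813) = ((-11 - 18) + (5/3 - √7/2))/(-2960) = (-29 + (5/3 - √7/2))*(-1/2960) = (-82/3 - √7/2)*(-1/2960) = 41/4440 + √7/5920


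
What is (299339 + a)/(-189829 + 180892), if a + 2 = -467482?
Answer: 168145/8937 ≈ 18.814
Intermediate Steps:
a = -467484 (a = -2 - 467482 = -467484)
(299339 + a)/(-189829 + 180892) = (299339 - 467484)/(-189829 + 180892) = -168145/(-8937) = -168145*(-1/8937) = 168145/8937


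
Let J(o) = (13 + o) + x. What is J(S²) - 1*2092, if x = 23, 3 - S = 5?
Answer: -2052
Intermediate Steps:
S = -2 (S = 3 - 1*5 = 3 - 5 = -2)
J(o) = 36 + o (J(o) = (13 + o) + 23 = 36 + o)
J(S²) - 1*2092 = (36 + (-2)²) - 1*2092 = (36 + 4) - 2092 = 40 - 2092 = -2052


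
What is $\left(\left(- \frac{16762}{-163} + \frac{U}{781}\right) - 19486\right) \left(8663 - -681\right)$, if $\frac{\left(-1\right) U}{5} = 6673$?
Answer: $- \frac{23107465608064}{127303} \approx -1.8152 \cdot 10^{8}$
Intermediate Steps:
$U = -33365$ ($U = \left(-5\right) 6673 = -33365$)
$\left(\left(- \frac{16762}{-163} + \frac{U}{781}\right) - 19486\right) \left(8663 - -681\right) = \left(\left(- \frac{16762}{-163} - \frac{33365}{781}\right) - 19486\right) \left(8663 - -681\right) = \left(\left(\left(-16762\right) \left(- \frac{1}{163}\right) - \frac{33365}{781}\right) - 19486\right) \left(8663 + 681\right) = \left(\left(\frac{16762}{163} - \frac{33365}{781}\right) - 19486\right) 9344 = \left(\frac{7652627}{127303} - 19486\right) 9344 = \left(- \frac{2472973631}{127303}\right) 9344 = - \frac{23107465608064}{127303}$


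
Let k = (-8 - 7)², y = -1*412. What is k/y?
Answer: -225/412 ≈ -0.54612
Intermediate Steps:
y = -412
k = 225 (k = (-15)² = 225)
k/y = 225/(-412) = 225*(-1/412) = -225/412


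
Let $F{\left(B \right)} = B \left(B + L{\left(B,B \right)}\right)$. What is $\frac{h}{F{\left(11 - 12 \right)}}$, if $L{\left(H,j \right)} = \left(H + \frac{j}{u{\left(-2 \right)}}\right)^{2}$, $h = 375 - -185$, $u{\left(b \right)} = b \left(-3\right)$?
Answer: $- \frac{20160}{13} \approx -1550.8$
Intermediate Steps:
$u{\left(b \right)} = - 3 b$
$h = 560$ ($h = 375 + 185 = 560$)
$L{\left(H,j \right)} = \left(H + \frac{j}{6}\right)^{2}$ ($L{\left(H,j \right)} = \left(H + \frac{j}{\left(-3\right) \left(-2\right)}\right)^{2} = \left(H + \frac{j}{6}\right)^{2}$)
$F{\left(B \right)} = B \left(B + \frac{49 B^{2}}{36}\right)$ ($F{\left(B \right)} = B \left(B + \frac{\left(B + 6 B\right)^{2}}{36}\right) = B \left(B + \frac{\left(7 B\right)^{2}}{36}\right) = B \left(B + \frac{49 B^{2}}{36}\right)$)
$\frac{h}{F{\left(11 - 12 \right)}} = \frac{560}{\frac{1}{36} \left(11 - 12\right)^{2} \left(36 + 49 \left(11 - 12\right)\right)} = \frac{560}{\frac{1}{36} \left(-1\right)^{2} \left(36 + 49 \left(-1\right)\right)} = \frac{560}{\frac{1}{36} \cdot 1 \left(36 - 49\right)} = \frac{560}{\frac{1}{36} \cdot 1 \left(-13\right)} = \frac{560}{- \frac{13}{36}} = 560 \left(- \frac{36}{13}\right) = - \frac{20160}{13}$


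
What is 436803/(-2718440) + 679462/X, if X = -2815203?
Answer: -3076765795289/7652960443320 ≈ -0.40204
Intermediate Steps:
436803/(-2718440) + 679462/X = 436803/(-2718440) + 679462/(-2815203) = 436803*(-1/2718440) + 679462*(-1/2815203) = -436803/2718440 - 679462/2815203 = -3076765795289/7652960443320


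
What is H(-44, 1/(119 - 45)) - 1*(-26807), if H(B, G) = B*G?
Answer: 991837/37 ≈ 26806.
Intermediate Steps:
H(-44, 1/(119 - 45)) - 1*(-26807) = -44/(119 - 45) - 1*(-26807) = -44/74 + 26807 = -44*1/74 + 26807 = -22/37 + 26807 = 991837/37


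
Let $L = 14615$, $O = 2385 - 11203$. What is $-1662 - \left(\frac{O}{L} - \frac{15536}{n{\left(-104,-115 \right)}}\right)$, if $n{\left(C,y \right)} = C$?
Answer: $- \frac{344039386}{189995} \approx -1810.8$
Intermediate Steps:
$O = -8818$ ($O = 2385 - 11203 = -8818$)
$-1662 - \left(\frac{O}{L} - \frac{15536}{n{\left(-104,-115 \right)}}\right) = -1662 - \left(- \frac{8818}{14615} - \frac{15536}{-104}\right) = -1662 - \left(\left(-8818\right) \frac{1}{14615} - - \frac{1942}{13}\right) = -1662 - \left(- \frac{8818}{14615} + \frac{1942}{13}\right) = -1662 - \frac{28267696}{189995} = - \frac{344039386}{189995}$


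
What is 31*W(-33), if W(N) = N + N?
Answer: -2046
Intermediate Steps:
W(N) = 2*N
31*W(-33) = 31*(2*(-33)) = 31*(-66) = -2046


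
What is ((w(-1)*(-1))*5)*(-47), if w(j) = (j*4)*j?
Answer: 940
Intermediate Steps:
w(j) = 4*j**2 (w(j) = (4*j)*j = 4*j**2)
((w(-1)*(-1))*5)*(-47) = (((4*(-1)**2)*(-1))*5)*(-47) = (((4*1)*(-1))*5)*(-47) = ((4*(-1))*5)*(-47) = -4*5*(-47) = -20*(-47) = 940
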